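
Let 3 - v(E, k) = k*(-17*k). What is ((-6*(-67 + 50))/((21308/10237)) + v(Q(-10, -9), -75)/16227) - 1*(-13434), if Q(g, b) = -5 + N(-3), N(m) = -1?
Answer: 777331222411/57627486 ≈ 13489.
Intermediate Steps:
Q(g, b) = -6 (Q(g, b) = -5 - 1 = -6)
v(E, k) = 3 + 17*k**2 (v(E, k) = 3 - k*(-17*k) = 3 - (-17)*k**2 = 3 + 17*k**2)
((-6*(-67 + 50))/((21308/10237)) + v(Q(-10, -9), -75)/16227) - 1*(-13434) = ((-6*(-67 + 50))/((21308/10237)) + (3 + 17*(-75)**2)/16227) - 1*(-13434) = ((-6*(-17))/((21308*(1/10237))) + (3 + 17*5625)*(1/16227)) + 13434 = (102/(21308/10237) + (3 + 95625)*(1/16227)) + 13434 = (102*(10237/21308) + 95628*(1/16227)) + 13434 = (522087/10654 + 31876/5409) + 13434 = 3163575487/57627486 + 13434 = 777331222411/57627486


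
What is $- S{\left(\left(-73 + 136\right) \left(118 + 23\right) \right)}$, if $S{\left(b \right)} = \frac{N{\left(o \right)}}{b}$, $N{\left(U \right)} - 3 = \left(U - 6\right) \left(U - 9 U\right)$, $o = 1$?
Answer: $- \frac{43}{8883} \approx -0.0048407$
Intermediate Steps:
$N{\left(U \right)} = 3 - 8 U \left(-6 + U\right)$ ($N{\left(U \right)} = 3 + \left(U - 6\right) \left(U - 9 U\right) = 3 + \left(-6 + U\right) \left(- 8 U\right) = 3 - 8 U \left(-6 + U\right)$)
$S{\left(b \right)} = \frac{43}{b}$ ($S{\left(b \right)} = \frac{3 - 8 \cdot 1^{2} + 48 \cdot 1}{b} = \frac{3 - 8 + 48}{b} = \frac{43}{b}$)
$- S{\left(\left(-73 + 136\right) \left(118 + 23\right) \right)} = - \frac{43}{\left(-73 + 136\right) \left(118 + 23\right)} = - \frac{43}{63 \cdot 141} = - \frac{43}{8883}$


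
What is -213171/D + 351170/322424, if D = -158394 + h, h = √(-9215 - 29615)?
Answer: 4924261709347949/2022299596307996 + 213171*I*√38830/25088698066 ≈ 2.435 + 0.0016743*I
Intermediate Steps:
h = I*√38830 (h = √(-38830) = I*√38830 ≈ 197.05*I)
D = -158394 + I*√38830 ≈ -1.5839e+5 + 197.05*I
-213171/D + 351170/322424 = -213171/(-158394 + I*√38830) + 351170/322424 = -213171/(-158394 + I*√38830) + 351170*(1/322424) = -213171/(-158394 + I*√38830) + 175585/161212 = 175585/161212 - 213171/(-158394 + I*√38830)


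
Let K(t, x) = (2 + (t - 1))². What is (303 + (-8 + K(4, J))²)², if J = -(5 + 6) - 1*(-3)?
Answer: 350464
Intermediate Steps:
J = -8 (J = -1*11 + 3 = -11 + 3 = -8)
K(t, x) = (1 + t)² (K(t, x) = (2 + (-1 + t))² = (1 + t)²)
(303 + (-8 + K(4, J))²)² = (303 + (-8 + (1 + 4)²)²)² = (303 + (-8 + 5²)²)² = (303 + (-8 + 25)²)² = (303 + 17²)² = (303 + 289)² = 592² = 350464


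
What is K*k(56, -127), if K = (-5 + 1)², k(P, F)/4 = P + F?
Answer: -4544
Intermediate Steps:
k(P, F) = 4*F + 4*P (k(P, F) = 4*(P + F) = 4*(F + P) = 4*F + 4*P)
K = 16 (K = (-4)² = 16)
K*k(56, -127) = 16*(4*(-127) + 4*56) = 16*(-508 + 224) = 16*(-284) = -4544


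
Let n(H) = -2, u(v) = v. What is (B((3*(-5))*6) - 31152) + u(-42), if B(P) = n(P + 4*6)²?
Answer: -31190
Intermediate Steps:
B(P) = 4 (B(P) = (-2)² = 4)
(B((3*(-5))*6) - 31152) + u(-42) = (4 - 31152) - 42 = -31148 - 42 = -31190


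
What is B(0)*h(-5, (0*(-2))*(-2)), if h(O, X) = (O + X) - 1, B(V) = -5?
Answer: 30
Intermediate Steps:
h(O, X) = -1 + O + X
B(0)*h(-5, (0*(-2))*(-2)) = -5*(-1 - 5 + (0*(-2))*(-2)) = -5*(-1 - 5 + 0*(-2)) = -5*(-1 - 5 + 0) = -5*(-6) = 30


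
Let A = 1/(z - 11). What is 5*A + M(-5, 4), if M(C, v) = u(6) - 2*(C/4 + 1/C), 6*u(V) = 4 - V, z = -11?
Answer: 386/165 ≈ 2.3394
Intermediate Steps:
u(V) = ⅔ - V/6 (u(V) = (4 - V)/6 = ⅔ - V/6)
M(C, v) = -⅓ - 2/C - C/2 (M(C, v) = (⅔ - ⅙*6) - 2*(C/4 + 1/C) = (⅔ - 1) - 2*(C*(¼) + 1/C) = -⅓ - 2*(C/4 + 1/C) = -⅓ - 2*(1/C + C/4) = -⅓ + (-2/C - C/2) = -⅓ - 2/C - C/2)
A = -1/22 (A = 1/(-11 - 11) = 1/(-22) = -1/22 ≈ -0.045455)
5*A + M(-5, 4) = 5*(-1/22) + (-⅓ - 2/(-5) - ½*(-5)) = -5/22 + (-⅓ - 2*(-⅕) + 5/2) = -5/22 + (-⅓ + ⅖ + 5/2) = -5/22 + 77/30 = 386/165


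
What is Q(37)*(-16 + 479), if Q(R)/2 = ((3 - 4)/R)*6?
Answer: -5556/37 ≈ -150.16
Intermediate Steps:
Q(R) = -12/R (Q(R) = 2*(((3 - 4)/R)*6) = 2*(-1/R*6) = 2*(-6/R) = -12/R)
Q(37)*(-16 + 479) = (-12/37)*(-16 + 479) = -12*1/37*463 = -12/37*463 = -5556/37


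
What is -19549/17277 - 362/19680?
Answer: -21721033/18889520 ≈ -1.1499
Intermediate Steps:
-19549/17277 - 362/19680 = -19549*1/17277 - 362*1/19680 = -19549/17277 - 181/9840 = -21721033/18889520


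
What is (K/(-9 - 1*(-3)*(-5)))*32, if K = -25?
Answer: 100/3 ≈ 33.333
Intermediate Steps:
(K/(-9 - 1*(-3)*(-5)))*32 = -25/(-9 - 1*(-3)*(-5))*32 = -25/(-9 + 3*(-5))*32 = -25/(-9 - 15)*32 = -25/(-24)*32 = -25*(-1/24)*32 = (25/24)*32 = 100/3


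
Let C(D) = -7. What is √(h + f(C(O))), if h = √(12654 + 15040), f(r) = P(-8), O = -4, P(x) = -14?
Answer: √(-14 + √27694) ≈ 12.346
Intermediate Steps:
f(r) = -14
h = √27694 ≈ 166.42
√(h + f(C(O))) = √(√27694 - 14) = √(-14 + √27694)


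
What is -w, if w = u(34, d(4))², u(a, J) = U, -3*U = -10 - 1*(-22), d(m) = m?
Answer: -16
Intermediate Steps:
U = -4 (U = -(-10 - 1*(-22))/3 = -(-10 + 22)/3 = -⅓*12 = -4)
u(a, J) = -4
w = 16 (w = (-4)² = 16)
-w = -1*16 = -16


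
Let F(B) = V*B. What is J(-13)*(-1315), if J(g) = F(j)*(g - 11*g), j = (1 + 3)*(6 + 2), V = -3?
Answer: 16411200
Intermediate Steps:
j = 32 (j = 4*8 = 32)
F(B) = -3*B
J(g) = 960*g (J(g) = (-3*32)*(g - 11*g) = -(-960)*g = 960*g)
J(-13)*(-1315) = (960*(-13))*(-1315) = -12480*(-1315) = 16411200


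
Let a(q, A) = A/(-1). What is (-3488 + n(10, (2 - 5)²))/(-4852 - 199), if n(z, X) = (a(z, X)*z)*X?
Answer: 4298/5051 ≈ 0.85092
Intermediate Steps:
a(q, A) = -A (a(q, A) = A*(-1) = -A)
n(z, X) = -z*X² (n(z, X) = ((-X)*z)*X = (-X*z)*X = -z*X²)
(-3488 + n(10, (2 - 5)²))/(-4852 - 199) = (-3488 - 1*10*((2 - 5)²)²)/(-4852 - 199) = (-3488 - 1*10*((-3)²)²)/(-5051) = (-3488 - 1*10*9²)*(-1/5051) = (-3488 - 1*10*81)*(-1/5051) = (-3488 - 810)*(-1/5051) = -4298*(-1/5051) = 4298/5051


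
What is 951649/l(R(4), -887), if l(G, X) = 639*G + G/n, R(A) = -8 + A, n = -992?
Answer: -236008952/633887 ≈ -372.32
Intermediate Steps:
l(G, X) = 633887*G/992 (l(G, X) = 639*G + G/(-992) = 639*G + G*(-1/992) = 639*G - G/992 = 633887*G/992)
951649/l(R(4), -887) = 951649/((633887*(-8 + 4)/992)) = 951649/(((633887/992)*(-4))) = 951649/(-633887/248) = 951649*(-248/633887) = -236008952/633887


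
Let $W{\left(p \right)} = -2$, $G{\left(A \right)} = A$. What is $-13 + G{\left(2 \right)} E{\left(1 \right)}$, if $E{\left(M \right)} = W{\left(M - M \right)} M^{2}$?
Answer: $-17$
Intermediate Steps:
$E{\left(M \right)} = - 2 M^{2}$
$-13 + G{\left(2 \right)} E{\left(1 \right)} = -13 + 2 \left(- 2 \cdot 1^{2}\right) = -13 + 2 \left(\left(-2\right) 1\right) = -13 + 2 \left(-2\right) = -13 - 4 = -17$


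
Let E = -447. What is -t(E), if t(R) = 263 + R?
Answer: 184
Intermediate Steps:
-t(E) = -(263 - 447) = -1*(-184) = 184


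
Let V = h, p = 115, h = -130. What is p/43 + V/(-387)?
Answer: 1165/387 ≈ 3.0103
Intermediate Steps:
V = -130
p/43 + V/(-387) = 115/43 - 130/(-387) = 115*(1/43) - 130*(-1/387) = 115/43 + 130/387 = 1165/387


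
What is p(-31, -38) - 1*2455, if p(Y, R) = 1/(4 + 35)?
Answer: -95744/39 ≈ -2455.0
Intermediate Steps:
p(Y, R) = 1/39
p(-31, -38) - 1*2455 = 1/39 - 1*2455 = 1/39 - 2455 = -95744/39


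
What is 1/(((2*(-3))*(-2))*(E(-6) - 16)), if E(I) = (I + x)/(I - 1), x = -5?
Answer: -7/1212 ≈ -0.0057756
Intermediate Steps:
E(I) = (-5 + I)/(-1 + I) (E(I) = (I - 5)/(I - 1) = (-5 + I)/(-1 + I))
1/(((2*(-3))*(-2))*(E(-6) - 16)) = 1/(((2*(-3))*(-2))*((-5 - 6)/(-1 - 6) - 16)) = 1/((-6*(-2))*(-11/(-7) - 16)) = 1/(12*(-⅐*(-11) - 16)) = 1/(12*(11/7 - 16)) = 1/(12*(-101/7)) = 1/(-1212/7) = -7/1212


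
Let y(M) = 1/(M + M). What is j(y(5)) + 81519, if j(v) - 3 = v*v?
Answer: 8152201/100 ≈ 81522.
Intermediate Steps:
y(M) = 1/(2*M)
j(v) = 3 + v² (j(v) = 3 + v*v = 3 + v²)
j(y(5)) + 81519 = (3 + ((½)/5)²) + 81519 = (3 + ((½)*(⅕))²) + 81519 = (3 + (⅒)²) + 81519 = (3 + 1/100) + 81519 = 301/100 + 81519 = 8152201/100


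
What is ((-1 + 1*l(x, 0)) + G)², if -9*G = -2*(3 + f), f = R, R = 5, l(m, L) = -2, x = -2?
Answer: 121/81 ≈ 1.4938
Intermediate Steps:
f = 5
G = 16/9 (G = -(-2)*(3 + 5)/9 = -(-2)*8/9 = -⅑*(-16) = 16/9 ≈ 1.7778)
((-1 + 1*l(x, 0)) + G)² = ((-1 + 1*(-2)) + 16/9)² = ((-1 - 2) + 16/9)² = (-3 + 16/9)² = (-11/9)² = 121/81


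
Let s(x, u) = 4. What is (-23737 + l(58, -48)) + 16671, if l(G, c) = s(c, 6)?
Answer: -7062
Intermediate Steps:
l(G, c) = 4
(-23737 + l(58, -48)) + 16671 = (-23737 + 4) + 16671 = -23733 + 16671 = -7062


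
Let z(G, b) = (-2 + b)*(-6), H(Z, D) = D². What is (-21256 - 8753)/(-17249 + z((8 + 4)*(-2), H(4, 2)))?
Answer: 30009/17261 ≈ 1.7385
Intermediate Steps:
z(G, b) = 12 - 6*b
(-21256 - 8753)/(-17249 + z((8 + 4)*(-2), H(4, 2))) = (-21256 - 8753)/(-17249 + (12 - 6*2²)) = -30009/(-17249 + (12 - 6*4)) = -30009/(-17249 + (12 - 24)) = -30009/(-17249 - 12) = -30009/(-17261) = -30009*(-1/17261) = 30009/17261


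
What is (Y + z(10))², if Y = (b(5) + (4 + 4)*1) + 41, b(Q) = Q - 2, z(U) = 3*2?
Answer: 3364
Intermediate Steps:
z(U) = 6
b(Q) = -2 + Q
Y = 52 (Y = ((-2 + 5) + (4 + 4)*1) + 41 = (3 + 8*1) + 41 = (3 + 8) + 41 = 11 + 41 = 52)
(Y + z(10))² = (52 + 6)² = 58² = 3364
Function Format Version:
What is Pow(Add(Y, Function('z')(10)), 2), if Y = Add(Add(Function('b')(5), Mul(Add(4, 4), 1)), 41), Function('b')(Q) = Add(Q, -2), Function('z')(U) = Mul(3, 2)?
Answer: 3364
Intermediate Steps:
Function('z')(U) = 6
Function('b')(Q) = Add(-2, Q)
Y = 52 (Y = Add(Add(Add(-2, 5), Mul(Add(4, 4), 1)), 41) = Add(Add(3, Mul(8, 1)), 41) = Add(Add(3, 8), 41) = Add(11, 41) = 52)
Pow(Add(Y, Function('z')(10)), 2) = Pow(Add(52, 6), 2) = Pow(58, 2) = 3364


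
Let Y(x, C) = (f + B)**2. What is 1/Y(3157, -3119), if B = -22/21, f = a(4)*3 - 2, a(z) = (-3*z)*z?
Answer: 441/9535744 ≈ 4.6247e-5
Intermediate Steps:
a(z) = -3*z**2
f = -146 (f = -3*4**2*3 - 2 = -3*16*3 - 2 = -48*3 - 2 = -144 - 2 = -146)
B = -22/21 (B = -22*1/21 = -22/21 ≈ -1.0476)
Y(x, C) = 9535744/441 (Y(x, C) = (-146 - 22/21)**2 = (-3088/21)**2 = 9535744/441)
1/Y(3157, -3119) = 1/(9535744/441) = 441/9535744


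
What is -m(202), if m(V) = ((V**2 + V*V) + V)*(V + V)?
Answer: -33051240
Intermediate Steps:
m(V) = 2*V*(V + 2*V**2) (m(V) = ((V**2 + V**2) + V)*(2*V) = (2*V**2 + V)*(2*V) = (V + 2*V**2)*(2*V) = 2*V*(V + 2*V**2))
-m(202) = -202**2*(2 + 4*202) = -40804*(2 + 808) = -40804*810 = -1*33051240 = -33051240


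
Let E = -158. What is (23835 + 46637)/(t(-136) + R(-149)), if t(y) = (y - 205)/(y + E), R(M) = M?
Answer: -20718768/43465 ≈ -476.68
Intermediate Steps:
t(y) = (-205 + y)/(-158 + y) (t(y) = (y - 205)/(y - 158) = (-205 + y)/(-158 + y))
(23835 + 46637)/(t(-136) + R(-149)) = (23835 + 46637)/((-205 - 136)/(-158 - 136) - 149) = 70472/(-341/(-294) - 149) = 70472/(-1/294*(-341) - 149) = 70472/(341/294 - 149) = 70472/(-43465/294) = 70472*(-294/43465) = -20718768/43465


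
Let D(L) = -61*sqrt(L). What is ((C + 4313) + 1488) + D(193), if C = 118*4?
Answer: 6273 - 61*sqrt(193) ≈ 5425.6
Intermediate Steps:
C = 472
((C + 4313) + 1488) + D(193) = ((472 + 4313) + 1488) - 61*sqrt(193) = (4785 + 1488) - 61*sqrt(193) = 6273 - 61*sqrt(193)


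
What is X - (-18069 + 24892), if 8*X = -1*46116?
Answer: -25175/2 ≈ -12588.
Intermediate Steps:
X = -11529/2 (X = (-1*46116)/8 = (1/8)*(-46116) = -11529/2 ≈ -5764.5)
X - (-18069 + 24892) = -11529/2 - (-18069 + 24892) = -11529/2 - 1*6823 = -11529/2 - 6823 = -25175/2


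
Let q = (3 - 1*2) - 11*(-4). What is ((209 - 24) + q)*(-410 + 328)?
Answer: -18860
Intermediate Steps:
q = 45 (q = (3 - 2) + 44 = 1 + 44 = 45)
((209 - 24) + q)*(-410 + 328) = ((209 - 24) + 45)*(-410 + 328) = (185 + 45)*(-82) = 230*(-82) = -18860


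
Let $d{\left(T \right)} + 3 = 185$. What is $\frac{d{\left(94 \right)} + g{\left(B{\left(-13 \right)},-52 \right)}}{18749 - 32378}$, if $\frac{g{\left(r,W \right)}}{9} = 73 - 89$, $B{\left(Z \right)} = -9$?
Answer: $- \frac{38}{13629} \approx -0.0027882$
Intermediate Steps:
$d{\left(T \right)} = 182$ ($d{\left(T \right)} = -3 + 185 = 182$)
$g{\left(r,W \right)} = -144$ ($g{\left(r,W \right)} = 9 \left(73 - 89\right) = 9 \left(-16\right) = -144$)
$\frac{d{\left(94 \right)} + g{\left(B{\left(-13 \right)},-52 \right)}}{18749 - 32378} = \frac{182 - 144}{18749 - 32378} = \frac{38}{-13629} = 38 \left(- \frac{1}{13629}\right) = - \frac{38}{13629}$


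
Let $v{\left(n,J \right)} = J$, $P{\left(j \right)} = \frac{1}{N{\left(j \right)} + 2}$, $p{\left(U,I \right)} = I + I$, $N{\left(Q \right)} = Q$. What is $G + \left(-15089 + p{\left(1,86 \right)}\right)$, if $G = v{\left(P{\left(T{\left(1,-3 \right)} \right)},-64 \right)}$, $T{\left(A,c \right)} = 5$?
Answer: $-14981$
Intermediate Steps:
$p{\left(U,I \right)} = 2 I$
$P{\left(j \right)} = \frac{1}{2 + j}$ ($P{\left(j \right)} = \frac{1}{j + 2} = \frac{1}{2 + j}$)
$G = -64$
$G + \left(-15089 + p{\left(1,86 \right)}\right) = -64 + \left(-15089 + 2 \cdot 86\right) = -64 + \left(-15089 + 172\right) = -64 - 14917 = -14981$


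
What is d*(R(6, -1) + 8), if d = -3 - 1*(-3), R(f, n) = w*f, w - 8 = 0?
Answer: 0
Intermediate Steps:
w = 8 (w = 8 + 0 = 8)
R(f, n) = 8*f
d = 0 (d = -3 + 3 = 0)
d*(R(6, -1) + 8) = 0*(8*6 + 8) = 0*(48 + 8) = 0*56 = 0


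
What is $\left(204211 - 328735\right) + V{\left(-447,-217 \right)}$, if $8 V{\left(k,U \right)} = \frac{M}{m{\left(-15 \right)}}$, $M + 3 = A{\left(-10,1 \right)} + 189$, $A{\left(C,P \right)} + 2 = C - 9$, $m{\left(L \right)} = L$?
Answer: $- \frac{996203}{8} \approx -1.2453 \cdot 10^{5}$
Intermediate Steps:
$A{\left(C,P \right)} = -11 + C$ ($A{\left(C,P \right)} = -2 + \left(C - 9\right) = -2 + \left(-9 + C\right) = -11 + C$)
$M = 165$ ($M = -3 + \left(\left(-11 - 10\right) + 189\right) = -3 + \left(-21 + 189\right) = -3 + 168 = 165$)
$V{\left(k,U \right)} = - \frac{11}{8}$ ($V{\left(k,U \right)} = \frac{165 \frac{1}{-15}}{8} = \frac{165 \left(- \frac{1}{15}\right)}{8} = \frac{1}{8} \left(-11\right) = - \frac{11}{8}$)
$\left(204211 - 328735\right) + V{\left(-447,-217 \right)} = \left(204211 - 328735\right) - \frac{11}{8} = -124524 - \frac{11}{8} = - \frac{996203}{8}$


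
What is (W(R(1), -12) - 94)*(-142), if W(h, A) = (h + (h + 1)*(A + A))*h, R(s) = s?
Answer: 20022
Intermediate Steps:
W(h, A) = h*(h + 2*A*(1 + h)) (W(h, A) = (h + (1 + h)*(2*A))*h = (h + 2*A*(1 + h))*h = h*(h + 2*A*(1 + h)))
(W(R(1), -12) - 94)*(-142) = (1*(1 + 2*(-12) + 2*(-12)*1) - 94)*(-142) = (1*(1 - 24 - 24) - 94)*(-142) = (1*(-47) - 94)*(-142) = (-47 - 94)*(-142) = -141*(-142) = 20022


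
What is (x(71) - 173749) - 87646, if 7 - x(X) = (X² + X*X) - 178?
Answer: -271292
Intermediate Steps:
x(X) = 185 - 2*X² (x(X) = 7 - ((X² + X*X) - 178) = 7 - ((X² + X²) - 178) = 7 - (2*X² - 178) = 7 - (-178 + 2*X²) = 7 + (178 - 2*X²) = 185 - 2*X²)
(x(71) - 173749) - 87646 = ((185 - 2*71²) - 173749) - 87646 = ((185 - 2*5041) - 173749) - 87646 = ((185 - 10082) - 173749) - 87646 = (-9897 - 173749) - 87646 = -183646 - 87646 = -271292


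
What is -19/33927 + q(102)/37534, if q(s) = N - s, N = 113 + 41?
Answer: 525529/636708009 ≈ 0.00082538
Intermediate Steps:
N = 154
q(s) = 154 - s
-19/33927 + q(102)/37534 = -19/33927 + (154 - 1*102)/37534 = -19*1/33927 + (154 - 102)*(1/37534) = -19/33927 + 52*(1/37534) = -19/33927 + 26/18767 = 525529/636708009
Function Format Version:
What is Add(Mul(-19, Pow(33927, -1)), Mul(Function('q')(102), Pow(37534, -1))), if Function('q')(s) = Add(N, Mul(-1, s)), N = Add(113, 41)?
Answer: Rational(525529, 636708009) ≈ 0.00082538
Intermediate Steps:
N = 154
Function('q')(s) = Add(154, Mul(-1, s))
Add(Mul(-19, Pow(33927, -1)), Mul(Function('q')(102), Pow(37534, -1))) = Add(Mul(-19, Pow(33927, -1)), Mul(Add(154, Mul(-1, 102)), Pow(37534, -1))) = Add(Mul(-19, Rational(1, 33927)), Mul(Add(154, -102), Rational(1, 37534))) = Add(Rational(-19, 33927), Mul(52, Rational(1, 37534))) = Add(Rational(-19, 33927), Rational(26, 18767)) = Rational(525529, 636708009)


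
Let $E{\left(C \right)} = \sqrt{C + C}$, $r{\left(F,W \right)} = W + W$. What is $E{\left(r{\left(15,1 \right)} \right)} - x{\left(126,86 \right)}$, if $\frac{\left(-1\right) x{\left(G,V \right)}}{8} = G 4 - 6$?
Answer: $3986$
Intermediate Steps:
$r{\left(F,W \right)} = 2 W$
$x{\left(G,V \right)} = 48 - 32 G$ ($x{\left(G,V \right)} = - 8 \left(G 4 - 6\right) = - 8 \left(4 G - 6\right) = - 8 \left(-6 + 4 G\right) = 48 - 32 G$)
$E{\left(C \right)} = \sqrt{2} \sqrt{C}$ ($E{\left(C \right)} = \sqrt{2 C} = \sqrt{2} \sqrt{C}$)
$E{\left(r{\left(15,1 \right)} \right)} - x{\left(126,86 \right)} = \sqrt{2} \sqrt{2 \cdot 1} - \left(48 - 4032\right) = \sqrt{2} \sqrt{2} - \left(48 - 4032\right) = 2 - -3984 = 2 + 3984 = 3986$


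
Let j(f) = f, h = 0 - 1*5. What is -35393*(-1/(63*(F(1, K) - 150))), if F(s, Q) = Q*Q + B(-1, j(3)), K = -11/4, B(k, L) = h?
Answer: -566288/148617 ≈ -3.8104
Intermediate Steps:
h = -5 (h = 0 - 5 = -5)
B(k, L) = -5
K = -11/4 (K = -11*¼ = -11/4 ≈ -2.7500)
F(s, Q) = -5 + Q² (F(s, Q) = Q*Q - 5 = Q² - 5 = -5 + Q²)
-35393*(-1/(63*(F(1, K) - 150))) = -35393*(-1/(63*((-5 + (-11/4)²) - 150))) = -35393*(-1/(63*((-5 + 121/16) - 150))) = -35393*(-1/(63*(41/16 - 150))) = -35393/((-2359/16*(-63))) = -35393/148617/16 = -35393*16/148617 = -566288/148617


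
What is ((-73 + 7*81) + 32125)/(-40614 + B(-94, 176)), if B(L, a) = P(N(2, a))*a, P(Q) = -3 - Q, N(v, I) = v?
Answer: -32619/41494 ≈ -0.78611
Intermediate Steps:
B(L, a) = -5*a (B(L, a) = (-3 - 1*2)*a = (-3 - 2)*a = -5*a)
((-73 + 7*81) + 32125)/(-40614 + B(-94, 176)) = ((-73 + 7*81) + 32125)/(-40614 - 5*176) = ((-73 + 567) + 32125)/(-40614 - 880) = (494 + 32125)/(-41494) = 32619*(-1/41494) = -32619/41494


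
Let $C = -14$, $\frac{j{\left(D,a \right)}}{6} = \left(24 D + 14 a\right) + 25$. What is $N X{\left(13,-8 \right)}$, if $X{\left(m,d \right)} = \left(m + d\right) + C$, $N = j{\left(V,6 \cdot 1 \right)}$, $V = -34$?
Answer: $38178$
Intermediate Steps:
$j{\left(D,a \right)} = 150 + 84 a + 144 D$ ($j{\left(D,a \right)} = 6 \left(\left(24 D + 14 a\right) + 25\right) = 6 \left(\left(14 a + 24 D\right) + 25\right) = 6 \left(25 + 14 a + 24 D\right) = 150 + 84 a + 144 D$)
$N = -4242$ ($N = 150 + 84 \cdot 6 \cdot 1 + 144 \left(-34\right) = 150 + 84 \cdot 6 - 4896 = 150 + 504 - 4896 = -4242$)
$X{\left(m,d \right)} = -14 + d + m$ ($X{\left(m,d \right)} = \left(m + d\right) - 14 = \left(d + m\right) - 14 = -14 + d + m$)
$N X{\left(13,-8 \right)} = - 4242 \left(-14 - 8 + 13\right) = \left(-4242\right) \left(-9\right) = 38178$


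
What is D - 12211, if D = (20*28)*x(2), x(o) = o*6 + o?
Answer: -4371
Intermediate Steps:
x(o) = 7*o (x(o) = 6*o + o = 7*o)
D = 7840 (D = (20*28)*(7*2) = 560*14 = 7840)
D - 12211 = 7840 - 12211 = -4371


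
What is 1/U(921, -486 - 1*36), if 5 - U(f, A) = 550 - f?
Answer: 1/376 ≈ 0.0026596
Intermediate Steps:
U(f, A) = -545 + f (U(f, A) = 5 - (550 - f) = 5 + (-550 + f) = -545 + f)
1/U(921, -486 - 1*36) = 1/(-545 + 921) = 1/376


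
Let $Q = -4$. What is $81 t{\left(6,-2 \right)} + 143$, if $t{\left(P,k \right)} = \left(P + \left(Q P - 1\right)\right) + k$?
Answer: $-1558$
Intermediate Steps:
$t{\left(P,k \right)} = -1 + k - 3 P$ ($t{\left(P,k \right)} = \left(P - \left(1 + 4 P\right)\right) + k = \left(-1 - 3 P\right) + k = -1 + k - 3 P$)
$81 t{\left(6,-2 \right)} + 143 = 81 \left(-1 - 2 - 18\right) + 143 = 81 \left(-21\right) + 143 = -1701 + 143 = -1558$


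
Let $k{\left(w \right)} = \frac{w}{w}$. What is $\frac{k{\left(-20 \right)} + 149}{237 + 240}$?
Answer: $\frac{50}{159} \approx 0.31447$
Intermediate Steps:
$k{\left(w \right)} = 1$
$\frac{k{\left(-20 \right)} + 149}{237 + 240} = \frac{1 + 149}{237 + 240} = \frac{150}{477} = 150 \cdot \frac{1}{477} = \frac{50}{159}$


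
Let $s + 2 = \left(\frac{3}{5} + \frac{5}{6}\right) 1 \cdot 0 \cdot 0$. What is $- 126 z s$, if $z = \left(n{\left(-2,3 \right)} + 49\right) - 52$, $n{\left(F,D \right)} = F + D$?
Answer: $-504$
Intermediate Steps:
$n{\left(F,D \right)} = D + F$
$z = -2$ ($z = \left(\left(3 - 2\right) + 49\right) - 52 = \left(1 + 49\right) - 52 = 50 - 52 = -2$)
$s = -2$ ($s = -2 + \left(\frac{3}{5} + \frac{5}{6}\right) 1 \cdot 0 \cdot 0 = -2 + \left(3 \cdot \frac{1}{5} + 5 \cdot \frac{1}{6}\right) 0 \cdot 0 = -2 + \left(\frac{3}{5} + \frac{5}{6}\right) 0 \cdot 0 = -2 + \frac{43}{30} \cdot 0 \cdot 0 = -2 + 0 \cdot 0 = -2 + 0 = -2$)
$- 126 z s = \left(-126\right) \left(-2\right) \left(-2\right) = 252 \left(-2\right) = -504$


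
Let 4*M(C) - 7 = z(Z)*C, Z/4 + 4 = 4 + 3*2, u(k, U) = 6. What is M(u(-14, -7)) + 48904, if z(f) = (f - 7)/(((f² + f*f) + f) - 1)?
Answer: 229857127/4700 ≈ 48906.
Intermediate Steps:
Z = 24 (Z = -16 + 4*(4 + 3*2) = -16 + 4*(4 + 6) = -16 + 4*10 = -16 + 40 = 24)
z(f) = (-7 + f)/(-1 + f + 2*f²) (z(f) = (-7 + f)/(((f² + f²) + f) - 1) = (-7 + f)/((2*f² + f) - 1) = (-7 + f)/((f + 2*f²) - 1) = (-7 + f)/(-1 + f + 2*f²))
M(C) = 7/4 + 17*C/4700 (M(C) = 7/4 + (((-7 + 24)/(-1 + 24 + 2*24²))*C)/4 = 7/4 + ((17/(-1 + 24 + 2*576))*C)/4 = 7/4 + ((17/(-1 + 24 + 1152))*C)/4 = 7/4 + ((17/1175)*C)/4 = 7/4 + (((1/1175)*17)*C)/4 = 7/4 + (17*C/1175)/4 = 7/4 + 17*C/4700)
M(u(-14, -7)) + 48904 = (7/4 + (17/4700)*6) + 48904 = (7/4 + 51/2350) + 48904 = 8327/4700 + 48904 = 229857127/4700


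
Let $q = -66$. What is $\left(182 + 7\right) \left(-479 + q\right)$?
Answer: $-103005$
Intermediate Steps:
$\left(182 + 7\right) \left(-479 + q\right) = \left(182 + 7\right) \left(-479 - 66\right) = 189 \left(-545\right) = -103005$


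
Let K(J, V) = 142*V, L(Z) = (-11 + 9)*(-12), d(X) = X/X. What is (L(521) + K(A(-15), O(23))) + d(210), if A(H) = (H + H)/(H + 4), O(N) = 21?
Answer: 3007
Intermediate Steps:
d(X) = 1
L(Z) = 24 (L(Z) = -2*(-12) = 24)
A(H) = 2*H/(4 + H) (A(H) = (2*H)/(4 + H) = 2*H/(4 + H))
(L(521) + K(A(-15), O(23))) + d(210) = (24 + 142*21) + 1 = (24 + 2982) + 1 = 3006 + 1 = 3007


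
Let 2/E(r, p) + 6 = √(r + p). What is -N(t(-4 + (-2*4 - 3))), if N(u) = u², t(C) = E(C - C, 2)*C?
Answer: -8550/289 - 2700*√2/289 ≈ -42.797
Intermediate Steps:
E(r, p) = 2/(-6 + √(p + r)) (E(r, p) = 2/(-6 + √(r + p)) = 2/(-6 + √(p + r)))
t(C) = 2*C/(-6 + √2) (t(C) = (2/(-6 + √(2 + (C - C))))*C = (2/(-6 + √(2 + 0)))*C = (2/(-6 + √2))*C = 2*C/(-6 + √2))
-N(t(-4 + (-2*4 - 3))) = -(-6*(-4 + (-2*4 - 3))/17 - (-4 + (-2*4 - 3))*√2/17)² = -(-6*(-4 + (-8 - 3))/17 - (-4 + (-8 - 3))*√2/17)² = -(-6*(-4 - 11)/17 - (-4 - 11)*√2/17)² = -(-6/17*(-15) - 1/17*(-15)*√2)² = -(90/17 + 15*√2/17)²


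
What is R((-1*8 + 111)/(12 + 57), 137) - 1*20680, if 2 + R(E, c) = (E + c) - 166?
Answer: -1428956/69 ≈ -20710.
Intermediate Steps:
R(E, c) = -168 + E + c (R(E, c) = -2 + ((E + c) - 166) = -2 + (-166 + E + c) = -168 + E + c)
R((-1*8 + 111)/(12 + 57), 137) - 1*20680 = (-168 + (-1*8 + 111)/(12 + 57) + 137) - 1*20680 = (-168 + (-8 + 111)/69 + 137) - 20680 = (-168 + 103*(1/69) + 137) - 20680 = (-168 + 103/69 + 137) - 20680 = -2036/69 - 20680 = -1428956/69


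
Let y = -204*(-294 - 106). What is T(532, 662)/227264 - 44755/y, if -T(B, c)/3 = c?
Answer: -32291431/57952320 ≈ -0.55721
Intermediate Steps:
T(B, c) = -3*c
y = 81600 (y = -204*(-400) = 81600)
T(532, 662)/227264 - 44755/y = -3*662/227264 - 44755/81600 = -1986*1/227264 - 44755*1/81600 = -993/113632 - 8951/16320 = -32291431/57952320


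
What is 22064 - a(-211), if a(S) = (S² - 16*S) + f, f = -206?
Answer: -25627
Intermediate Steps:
a(S) = -206 + S² - 16*S (a(S) = (S² - 16*S) - 206 = -206 + S² - 16*S)
22064 - a(-211) = 22064 - (-206 + (-211)² - 16*(-211)) = 22064 - (-206 + 44521 + 3376) = 22064 - 1*47691 = 22064 - 47691 = -25627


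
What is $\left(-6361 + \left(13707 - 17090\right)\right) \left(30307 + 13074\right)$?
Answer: $-422704464$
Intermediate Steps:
$\left(-6361 + \left(13707 - 17090\right)\right) \left(30307 + 13074\right) = \left(-6361 - 3383\right) 43381 = \left(-9744\right) 43381 = -422704464$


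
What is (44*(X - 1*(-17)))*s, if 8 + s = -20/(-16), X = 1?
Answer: -5346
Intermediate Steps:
s = -27/4 (s = -8 - 20/(-16) = -8 - 20*(-1/16) = -8 + 5/4 = -27/4 ≈ -6.7500)
(44*(X - 1*(-17)))*s = (44*(1 - 1*(-17)))*(-27/4) = (44*(1 + 17))*(-27/4) = (44*18)*(-27/4) = 792*(-27/4) = -5346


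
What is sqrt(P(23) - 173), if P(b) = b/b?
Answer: 2*I*sqrt(43) ≈ 13.115*I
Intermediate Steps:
P(b) = 1
sqrt(P(23) - 173) = sqrt(1 - 173) = sqrt(-172) = 2*I*sqrt(43)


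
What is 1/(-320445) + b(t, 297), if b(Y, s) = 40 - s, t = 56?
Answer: -82354366/320445 ≈ -257.00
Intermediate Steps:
1/(-320445) + b(t, 297) = 1/(-320445) + (40 - 1*297) = -1/320445 + (40 - 297) = -1/320445 - 257 = -82354366/320445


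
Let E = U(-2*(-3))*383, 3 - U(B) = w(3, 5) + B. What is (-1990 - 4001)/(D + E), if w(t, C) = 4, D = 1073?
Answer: 1997/536 ≈ 3.7257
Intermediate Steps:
U(B) = -1 - B (U(B) = 3 - (4 + B) = 3 + (-4 - B) = -1 - B)
E = -2681 (E = (-1 - (-2)*(-3))*383 = (-1 - 1*6)*383 = (-1 - 6)*383 = -7*383 = -2681)
(-1990 - 4001)/(D + E) = (-1990 - 4001)/(1073 - 2681) = -5991/(-1608) = -5991*(-1/1608) = 1997/536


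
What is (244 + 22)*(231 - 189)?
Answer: 11172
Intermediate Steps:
(244 + 22)*(231 - 189) = 266*42 = 11172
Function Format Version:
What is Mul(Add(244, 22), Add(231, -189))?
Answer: 11172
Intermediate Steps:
Mul(Add(244, 22), Add(231, -189)) = Mul(266, 42) = 11172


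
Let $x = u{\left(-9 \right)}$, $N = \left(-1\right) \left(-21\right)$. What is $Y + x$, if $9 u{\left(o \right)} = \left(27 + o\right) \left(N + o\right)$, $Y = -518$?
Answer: $-494$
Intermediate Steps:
$N = 21$
$u{\left(o \right)} = \frac{\left(21 + o\right) \left(27 + o\right)}{9}$ ($u{\left(o \right)} = \frac{\left(27 + o\right) \left(21 + o\right)}{9} = \frac{\left(21 + o\right) \left(27 + o\right)}{9}$)
$x = 24$ ($x = 63 + \frac{\left(-9\right)^{2}}{9} + \frac{16}{3} \left(-9\right) = 63 + \frac{1}{9} \cdot 81 - 48 = 63 + 9 - 48 = 24$)
$Y + x = -518 + 24 = -494$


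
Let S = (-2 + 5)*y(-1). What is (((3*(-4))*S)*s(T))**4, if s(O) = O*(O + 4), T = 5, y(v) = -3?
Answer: 557885504160000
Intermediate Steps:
S = -9 (S = (-2 + 5)*(-3) = 3*(-3) = -9)
s(O) = O*(4 + O)
(((3*(-4))*S)*s(T))**4 = (((3*(-4))*(-9))*(5*(4 + 5)))**4 = ((-12*(-9))*(5*9))**4 = (108*45)**4 = 4860**4 = 557885504160000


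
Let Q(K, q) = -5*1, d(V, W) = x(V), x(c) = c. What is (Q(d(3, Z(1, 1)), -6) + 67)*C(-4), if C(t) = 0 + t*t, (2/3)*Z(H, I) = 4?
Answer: 992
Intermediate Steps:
Z(H, I) = 6 (Z(H, I) = (3/2)*4 = 6)
d(V, W) = V
Q(K, q) = -5
C(t) = t**2 (C(t) = 0 + t**2 = t**2)
(Q(d(3, Z(1, 1)), -6) + 67)*C(-4) = (-5 + 67)*(-4)**2 = 62*16 = 992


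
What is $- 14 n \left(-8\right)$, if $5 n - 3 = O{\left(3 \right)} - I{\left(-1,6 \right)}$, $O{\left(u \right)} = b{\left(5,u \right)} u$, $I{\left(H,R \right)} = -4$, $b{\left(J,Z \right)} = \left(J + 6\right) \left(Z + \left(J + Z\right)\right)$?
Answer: $8288$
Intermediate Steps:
$b{\left(J,Z \right)} = \left(6 + J\right) \left(J + 2 Z\right)$
$O{\left(u \right)} = u \left(55 + 22 u\right)$ ($O{\left(u \right)} = \left(5^{2} + 6 \cdot 5 + 12 u + 2 \cdot 5 u\right) u = \left(25 + 30 + 12 u + 10 u\right) u = \left(55 + 22 u\right) u = u \left(55 + 22 u\right)$)
$n = 74$ ($n = \frac{3}{5} + \frac{11 \cdot 3 \left(5 + 2 \cdot 3\right) - -4}{5} = \frac{3}{5} + \frac{11 \cdot 3 \left(5 + 6\right) + 4}{5} = \frac{3}{5} + \frac{11 \cdot 3 \cdot 11 + 4}{5} = \frac{3}{5} + \frac{363 + 4}{5} = \frac{3}{5} + \frac{1}{5} \cdot 367 = \frac{3}{5} + \frac{367}{5} = 74$)
$- 14 n \left(-8\right) = \left(-14\right) 74 \left(-8\right) = \left(-1036\right) \left(-8\right) = 8288$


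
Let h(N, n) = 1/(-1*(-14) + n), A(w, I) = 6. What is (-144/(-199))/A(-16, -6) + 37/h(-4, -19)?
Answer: -36791/199 ≈ -184.88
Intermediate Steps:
h(N, n) = 1/(14 + n)
(-144/(-199))/A(-16, -6) + 37/h(-4, -19) = -144/(-199)/6 + 37/(1/(14 - 19)) = -144*(-1/199)*(⅙) + 37/(1/(-5)) = (144/199)*(⅙) + 37/(-⅕) = 24/199 + 37*(-5) = 24/199 - 185 = -36791/199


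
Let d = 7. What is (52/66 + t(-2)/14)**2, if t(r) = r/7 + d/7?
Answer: 7360369/10458756 ≈ 0.70375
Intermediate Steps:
t(r) = 1 + r/7 (t(r) = r/7 + 7/7 = r*(1/7) + 7*(1/7) = r/7 + 1 = 1 + r/7)
(52/66 + t(-2)/14)**2 = (52/66 + (1 + (1/7)*(-2))/14)**2 = (52*(1/66) + (1 - 2/7)*(1/14))**2 = (26/33 + (5/7)*(1/14))**2 = (26/33 + 5/98)**2 = (2713/3234)**2 = 7360369/10458756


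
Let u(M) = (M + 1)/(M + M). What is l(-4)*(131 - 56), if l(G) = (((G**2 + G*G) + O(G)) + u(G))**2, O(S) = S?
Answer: 3864675/64 ≈ 60386.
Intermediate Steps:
u(M) = (1 + M)/(2*M) (u(M) = (1 + M)/((2*M)) = (1 + M)*(1/(2*M)) = (1 + M)/(2*M))
l(G) = (G + 2*G**2 + (1 + G)/(2*G))**2 (l(G) = (((G**2 + G*G) + G) + (1 + G)/(2*G))**2 = (((G**2 + G**2) + G) + (1 + G)/(2*G))**2 = ((2*G**2 + G) + (1 + G)/(2*G))**2 = ((G + 2*G**2) + (1 + G)/(2*G))**2 = (G + 2*G**2 + (1 + G)/(2*G))**2)
l(-4)*(131 - 56) = ((1/4)*(1 - 4 + 2*(-4)**2*(1 + 2*(-4)))**2/(-4)**2)*(131 - 56) = ((1/4)*(1/16)*(1 - 4 + 2*16*(1 - 8))**2)*75 = ((1/4)*(1/16)*(1 - 4 + 2*16*(-7))**2)*75 = ((1/4)*(1/16)*(1 - 4 - 224)**2)*75 = ((1/4)*(1/16)*(-227)**2)*75 = ((1/4)*(1/16)*51529)*75 = (51529/64)*75 = 3864675/64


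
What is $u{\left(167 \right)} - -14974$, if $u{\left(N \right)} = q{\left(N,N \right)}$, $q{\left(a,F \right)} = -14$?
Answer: $14960$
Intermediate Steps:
$u{\left(N \right)} = -14$
$u{\left(167 \right)} - -14974 = -14 - -14974 = -14 + 14974 = 14960$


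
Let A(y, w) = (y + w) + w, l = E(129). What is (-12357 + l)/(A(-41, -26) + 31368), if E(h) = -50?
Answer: -12407/31275 ≈ -0.39671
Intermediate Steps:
l = -50
A(y, w) = y + 2*w (A(y, w) = (w + y) + w = y + 2*w)
(-12357 + l)/(A(-41, -26) + 31368) = (-12357 - 50)/((-41 + 2*(-26)) + 31368) = -12407/((-41 - 52) + 31368) = -12407/(-93 + 31368) = -12407/31275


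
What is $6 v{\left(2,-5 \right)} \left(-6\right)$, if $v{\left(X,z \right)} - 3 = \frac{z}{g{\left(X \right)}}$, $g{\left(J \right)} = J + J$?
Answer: $-63$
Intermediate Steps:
$g{\left(J \right)} = 2 J$
$v{\left(X,z \right)} = 3 + \frac{z}{2 X}$
$6 v{\left(2,-5 \right)} \left(-6\right) = 6 \left(3 + \frac{1}{2} \left(-5\right) \frac{1}{2}\right) \left(-6\right) = 6 \left(3 - \frac{5}{4}\right) \left(-6\right) = 6 \cdot \frac{7}{4} \left(-6\right) = \frac{21}{2} \left(-6\right) = -63$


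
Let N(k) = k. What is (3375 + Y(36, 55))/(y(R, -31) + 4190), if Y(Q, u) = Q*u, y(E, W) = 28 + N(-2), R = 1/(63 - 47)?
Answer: 315/248 ≈ 1.2702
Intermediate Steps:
R = 1/16 ≈ 0.062500
y(E, W) = 26 (y(E, W) = 28 - 2 = 26)
(3375 + Y(36, 55))/(y(R, -31) + 4190) = (3375 + 36*55)/(26 + 4190) = (3375 + 1980)/4216 = 5355*(1/4216) = 315/248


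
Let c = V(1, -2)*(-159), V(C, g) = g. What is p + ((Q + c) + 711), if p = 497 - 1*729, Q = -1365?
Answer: -568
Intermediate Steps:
p = -232 (p = 497 - 729 = -232)
c = 318 (c = -2*(-159) = 318)
p + ((Q + c) + 711) = -232 + ((-1365 + 318) + 711) = -232 + (-1047 + 711) = -232 - 336 = -568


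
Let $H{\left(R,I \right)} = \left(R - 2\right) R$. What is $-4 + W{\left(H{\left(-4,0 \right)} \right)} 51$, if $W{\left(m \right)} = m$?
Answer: $1220$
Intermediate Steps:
$H{\left(R,I \right)} = R \left(-2 + R\right)$ ($H{\left(R,I \right)} = \left(-2 + R\right) R = R \left(-2 + R\right)$)
$-4 + W{\left(H{\left(-4,0 \right)} \right)} 51 = -4 + - 4 \left(-2 - 4\right) 51 = -4 + \left(-4\right) \left(-6\right) 51 = -4 + 24 \cdot 51 = -4 + 1224 = 1220$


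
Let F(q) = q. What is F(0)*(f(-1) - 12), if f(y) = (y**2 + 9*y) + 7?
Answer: 0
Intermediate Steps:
f(y) = 7 + y**2 + 9*y
F(0)*(f(-1) - 12) = 0*((7 + (-1)**2 + 9*(-1)) - 12) = 0*((7 + 1 - 9) - 12) = 0*(-1 - 12) = 0*(-13) = 0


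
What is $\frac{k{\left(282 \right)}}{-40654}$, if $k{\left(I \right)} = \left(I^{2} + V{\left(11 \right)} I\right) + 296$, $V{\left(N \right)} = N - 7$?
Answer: $- \frac{40474}{20327} \approx -1.9911$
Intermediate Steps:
$V{\left(N \right)} = -7 + N$
$k{\left(I \right)} = 296 + I^{2} + 4 I$ ($k{\left(I \right)} = \left(I^{2} + \left(-7 + 11\right) I\right) + 296 = \left(I^{2} + 4 I\right) + 296 = 296 + I^{2} + 4 I$)
$\frac{k{\left(282 \right)}}{-40654} = \frac{296 + 282^{2} + 4 \cdot 282}{-40654} = \left(296 + 79524 + 1128\right) \left(- \frac{1}{40654}\right) = 80948 \left(- \frac{1}{40654}\right) = - \frac{40474}{20327}$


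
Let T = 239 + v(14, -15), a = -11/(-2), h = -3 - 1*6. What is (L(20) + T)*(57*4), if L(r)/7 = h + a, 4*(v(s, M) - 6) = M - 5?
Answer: 49134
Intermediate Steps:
v(s, M) = 19/4 + M/4 (v(s, M) = 6 + (M - 5)/4 = 6 + (-5 + M)/4 = 6 + (-5/4 + M/4) = 19/4 + M/4)
h = -9 (h = -3 - 6 = -9)
a = 11/2 (a = -11*(-½) = 11/2 ≈ 5.5000)
L(r) = -49/2 (L(r) = 7*(-9 + 11/2) = 7*(-7/2) = -49/2)
T = 240 (T = 239 + (19/4 + (¼)*(-15)) = 239 + (19/4 - 15/4) = 239 + 1 = 240)
(L(20) + T)*(57*4) = (-49/2 + 240)*(57*4) = (431/2)*228 = 49134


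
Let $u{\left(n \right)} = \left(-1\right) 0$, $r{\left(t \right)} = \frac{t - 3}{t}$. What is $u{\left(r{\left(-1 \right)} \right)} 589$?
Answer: $0$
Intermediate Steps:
$r{\left(t \right)} = \frac{-3 + t}{t}$
$u{\left(n \right)} = 0$
$u{\left(r{\left(-1 \right)} \right)} 589 = 0 \cdot 589 = 0$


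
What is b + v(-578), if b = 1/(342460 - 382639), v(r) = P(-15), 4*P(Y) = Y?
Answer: -602689/160716 ≈ -3.7500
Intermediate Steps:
P(Y) = Y/4
v(r) = -15/4 (v(r) = (1/4)*(-15) = -15/4)
b = -1/40179 (b = 1/(-40179) = -1/40179 ≈ -2.4889e-5)
b + v(-578) = -1/40179 - 15/4 = -602689/160716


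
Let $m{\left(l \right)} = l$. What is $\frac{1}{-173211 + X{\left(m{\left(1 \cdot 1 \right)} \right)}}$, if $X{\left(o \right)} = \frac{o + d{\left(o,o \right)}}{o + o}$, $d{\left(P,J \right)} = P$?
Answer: $- \frac{1}{173210} \approx -5.7733 \cdot 10^{-6}$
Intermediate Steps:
$X{\left(o \right)} = 1$ ($X{\left(o \right)} = \frac{o + o}{o + o} = \frac{2 o}{2 o} = 2 o \frac{1}{2 o} = 1$)
$\frac{1}{-173211 + X{\left(m{\left(1 \cdot 1 \right)} \right)}} = \frac{1}{-173211 + 1} = \frac{1}{-173210} = - \frac{1}{173210}$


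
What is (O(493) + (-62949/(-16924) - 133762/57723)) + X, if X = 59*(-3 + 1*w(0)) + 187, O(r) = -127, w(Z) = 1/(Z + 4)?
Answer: -49259311139/488452026 ≈ -100.85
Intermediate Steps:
w(Z) = 1/(4 + Z)
X = 99/4 (X = 59*(-3 + 1/(4 + 0)) + 187 = 59*(-3 + 1/4) + 187 = 59*(-11/4) + 187 = -649/4 + 187 = 99/4 ≈ 24.750)
(O(493) + (-62949/(-16924) - 133762/57723)) + X = (-127 + (-62949/(-16924) - 133762/57723)) + 99/4 = (-127 + (-62949*(-1/16924) - 133762*1/57723)) + 99/4 = (-127 + (62949/16924 - 133762/57723)) + 99/4 = (-127 + 1369817039/976904052) + 99/4 = -122696997565/976904052 + 99/4 = -49259311139/488452026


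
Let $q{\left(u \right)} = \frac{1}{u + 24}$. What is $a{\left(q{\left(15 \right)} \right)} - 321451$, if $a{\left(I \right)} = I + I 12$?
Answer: $- \frac{964352}{3} \approx -3.2145 \cdot 10^{5}$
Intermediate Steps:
$q{\left(u \right)} = \frac{1}{24 + u}$
$a{\left(I \right)} = 13 I$ ($a{\left(I \right)} = I + 12 I = 13 I$)
$a{\left(q{\left(15 \right)} \right)} - 321451 = \frac{13}{24 + 15} - 321451 = \frac{13}{39} - 321451 = 13 \cdot \frac{1}{39} - 321451 = \frac{1}{3} - 321451 = - \frac{964352}{3}$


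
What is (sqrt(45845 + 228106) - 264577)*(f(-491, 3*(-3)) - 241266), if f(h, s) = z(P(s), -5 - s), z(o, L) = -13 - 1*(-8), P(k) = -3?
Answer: 63834757367 - 723813*sqrt(30439) ≈ 6.3708e+10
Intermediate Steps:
z(o, L) = -5 (z(o, L) = -13 + 8 = -5)
f(h, s) = -5
(sqrt(45845 + 228106) - 264577)*(f(-491, 3*(-3)) - 241266) = (sqrt(45845 + 228106) - 264577)*(-5 - 241266) = (sqrt(273951) - 264577)*(-241271) = (3*sqrt(30439) - 264577)*(-241271) = (-264577 + 3*sqrt(30439))*(-241271) = 63834757367 - 723813*sqrt(30439)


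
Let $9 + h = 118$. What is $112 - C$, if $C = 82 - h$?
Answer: $139$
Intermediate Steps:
$h = 109$ ($h = -9 + 118 = 109$)
$C = -27$ ($C = 82 - 109 = -27$)
$112 - C = 112 - -27 = 112 + 27 = 139$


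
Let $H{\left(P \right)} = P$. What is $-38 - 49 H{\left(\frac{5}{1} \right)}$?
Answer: $-283$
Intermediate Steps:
$-38 - 49 H{\left(\frac{5}{1} \right)} = -38 - 49 \cdot \frac{5}{1} = -38 - 49 \cdot 5 \cdot 1 = -38 - 245 = -283$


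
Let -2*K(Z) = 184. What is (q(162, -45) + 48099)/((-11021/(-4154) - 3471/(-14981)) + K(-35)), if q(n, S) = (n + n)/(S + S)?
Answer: -14965141982298/27728673365 ≈ -539.70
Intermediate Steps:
q(n, S) = n/S (q(n, S) = (2*n)/((2*S)) = (2*n)*(1/(2*S)) = n/S)
K(Z) = -92 (K(Z) = -1/2*184 = -92)
(q(162, -45) + 48099)/((-11021/(-4154) - 3471/(-14981)) + K(-35)) = (162/(-45) + 48099)/((-11021/(-4154) - 3471/(-14981)) - 92) = (162*(-1/45) + 48099)/((-11021*(-1/4154) - 3471*(-1/14981)) - 92) = (-18/5 + 48099)/((11021/4154 + 3471/14981) - 92) = 240477/(5*(179524135/62231074 - 92)) = 240477/(5*(-5545734673/62231074)) = (240477/5)*(-62231074/5545734673) = -14965141982298/27728673365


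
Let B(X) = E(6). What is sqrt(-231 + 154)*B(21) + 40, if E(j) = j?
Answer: 40 + 6*I*sqrt(77) ≈ 40.0 + 52.65*I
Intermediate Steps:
B(X) = 6
sqrt(-231 + 154)*B(21) + 40 = sqrt(-231 + 154)*6 + 40 = sqrt(-77)*6 + 40 = (I*sqrt(77))*6 + 40 = 6*I*sqrt(77) + 40 = 40 + 6*I*sqrt(77)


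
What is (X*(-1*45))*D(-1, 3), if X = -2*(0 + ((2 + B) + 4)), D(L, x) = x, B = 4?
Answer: 2700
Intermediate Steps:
X = -20 (X = -2*(0 + ((2 + 4) + 4)) = -2*(0 + (6 + 4)) = -2*(0 + 10) = -2*10 = -20)
(X*(-1*45))*D(-1, 3) = -(-20)*45*3 = -20*(-45)*3 = 900*3 = 2700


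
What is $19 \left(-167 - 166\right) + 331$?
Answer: $-5996$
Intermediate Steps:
$19 \left(-167 - 166\right) + 331 = 19 \left(-333\right) + 331 = -6327 + 331 = -5996$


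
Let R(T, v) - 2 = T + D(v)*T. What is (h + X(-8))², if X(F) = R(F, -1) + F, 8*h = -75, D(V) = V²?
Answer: 63001/64 ≈ 984.39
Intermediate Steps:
h = -75/8 (h = (⅛)*(-75) = -75/8 ≈ -9.3750)
R(T, v) = 2 + T + T*v² (R(T, v) = 2 + (T + v²*T) = 2 + (T + T*v²) = 2 + T + T*v²)
X(F) = 2 + 3*F (X(F) = (2 + F + F*(-1)²) + F = (2 + F + F*1) + F = (2 + F + F) + F = (2 + 2*F) + F = 2 + 3*F)
(h + X(-8))² = (-75/8 + (2 + 3*(-8)))² = (-75/8 + (2 - 24))² = (-75/8 - 22)² = (-251/8)² = 63001/64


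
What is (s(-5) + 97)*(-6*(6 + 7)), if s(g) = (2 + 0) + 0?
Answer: -7722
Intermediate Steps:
s(g) = 2 (s(g) = 2 + 0 = 2)
(s(-5) + 97)*(-6*(6 + 7)) = (2 + 97)*(-6*(6 + 7)) = 99*(-6*13) = 99*(-78) = -7722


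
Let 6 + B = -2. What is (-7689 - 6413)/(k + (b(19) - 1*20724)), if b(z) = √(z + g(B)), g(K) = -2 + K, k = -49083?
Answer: 7051/34902 ≈ 0.20202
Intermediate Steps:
B = -8 (B = -6 - 2 = -8)
b(z) = √(-10 + z) (b(z) = √(z + (-2 - 8)) = √(z - 10) = √(-10 + z))
(-7689 - 6413)/(k + (b(19) - 1*20724)) = (-7689 - 6413)/(-49083 + (√(-10 + 19) - 1*20724)) = -14102/(-49083 + (√9 - 20724)) = -14102/(-49083 + (3 - 20724)) = -14102/(-49083 - 20721) = -14102/(-69804) = -14102*(-1/69804) = 7051/34902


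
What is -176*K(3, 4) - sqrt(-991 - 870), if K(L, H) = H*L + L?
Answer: -2640 - I*sqrt(1861) ≈ -2640.0 - 43.139*I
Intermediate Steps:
K(L, H) = L + H*L
-176*K(3, 4) - sqrt(-991 - 870) = -528*(1 + 4) - sqrt(-991 - 870) = -528*5 - sqrt(-1861) = -176*15 - I*sqrt(1861) = -2640 - I*sqrt(1861)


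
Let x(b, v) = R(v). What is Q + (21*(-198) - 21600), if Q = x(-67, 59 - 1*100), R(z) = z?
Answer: -25799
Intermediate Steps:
x(b, v) = v
Q = -41 (Q = 59 - 1*100 = 59 - 100 = -41)
Q + (21*(-198) - 21600) = -41 + (21*(-198) - 21600) = -41 + (-4158 - 21600) = -41 - 25758 = -25799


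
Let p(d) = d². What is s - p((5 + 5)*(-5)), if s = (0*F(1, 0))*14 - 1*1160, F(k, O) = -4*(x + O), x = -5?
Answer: -3660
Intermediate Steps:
F(k, O) = 20 - 4*O (F(k, O) = -4*(-5 + O) = 20 - 4*O)
s = -1160 (s = (0*(20 - 4*0))*14 - 1*1160 = (0*(20 + 0))*14 - 1160 = (0*20)*14 - 1160 = 0*14 - 1160 = 0 - 1160 = -1160)
s - p((5 + 5)*(-5)) = -1160 - ((5 + 5)*(-5))² = -1160 - (10*(-5))² = -1160 - 1*(-50)² = -1160 - 1*2500 = -1160 - 2500 = -3660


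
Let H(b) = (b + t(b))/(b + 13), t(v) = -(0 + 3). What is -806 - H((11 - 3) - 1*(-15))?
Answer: -7259/9 ≈ -806.56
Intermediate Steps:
t(v) = -3 (t(v) = -1*3 = -3)
H(b) = (-3 + b)/(13 + b) (H(b) = (b - 3)/(b + 13) = (-3 + b)/(13 + b))
-806 - H((11 - 3) - 1*(-15)) = -806 - (-3 + ((11 - 3) - 1*(-15)))/(13 + ((11 - 3) - 1*(-15))) = -806 - (-3 + (8 + 15))/(13 + (8 + 15)) = -806 - (-3 + 23)/(13 + 23) = -806 - 20/36 = -806 - 1*5/9 = -806 - 5/9 = -7259/9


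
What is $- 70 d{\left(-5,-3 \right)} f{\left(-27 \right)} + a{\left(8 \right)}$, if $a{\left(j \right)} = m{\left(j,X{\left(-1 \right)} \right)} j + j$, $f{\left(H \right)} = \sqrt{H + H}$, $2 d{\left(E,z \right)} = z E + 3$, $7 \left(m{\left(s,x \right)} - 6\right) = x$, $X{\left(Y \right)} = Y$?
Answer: $\frac{384}{7} - 1890 i \sqrt{6} \approx 54.857 - 4629.5 i$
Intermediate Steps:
$m{\left(s,x \right)} = 6 + \frac{x}{7}$
$d{\left(E,z \right)} = \frac{3}{2} + \frac{E z}{2}$ ($d{\left(E,z \right)} = \frac{z E + 3}{2} = \frac{E z + 3}{2} = \frac{3 + E z}{2} = \frac{3}{2} + \frac{E z}{2}$)
$f{\left(H \right)} = \sqrt{2} \sqrt{H}$ ($f{\left(H \right)} = \sqrt{2 H} = \sqrt{2} \sqrt{H}$)
$a{\left(j \right)} = \frac{48 j}{7}$ ($a{\left(j \right)} = \left(6 + \frac{1}{7} \left(-1\right)\right) j + j = \left(6 - \frac{1}{7}\right) j + j = \frac{41 j}{7} + j = \frac{48 j}{7}$)
$- 70 d{\left(-5,-3 \right)} f{\left(-27 \right)} + a{\left(8 \right)} = - 70 \left(\frac{3}{2} + \frac{1}{2} \left(-5\right) \left(-3\right)\right) \sqrt{2} \sqrt{-27} + \frac{48}{7} \cdot 8 = - 70 \left(\frac{3}{2} + \frac{15}{2}\right) \sqrt{2} \cdot 3 i \sqrt{3} + \frac{384}{7} = \left(-70\right) 9 \cdot 3 i \sqrt{6} + \frac{384}{7} = - 630 \cdot 3 i \sqrt{6} + \frac{384}{7} = - 1890 i \sqrt{6} + \frac{384}{7} = \frac{384}{7} - 1890 i \sqrt{6}$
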